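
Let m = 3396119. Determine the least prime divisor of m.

3396119 is odd.
Digit sum 32, not divisible by 3.
Ends in 9: not divisible by 5.
7: 3396119 = 7·485159 + 6
11: 3396119 = 11·308738 + 1
13: 3396119 = 13·261239 + 12
17: 3396119 = 17·199771 + 12
19: 3396119 = 19·178743 + 2
23: 3396119 = 23·147657 + 8
29: 3396119 = 29·117107 + 16
31: 3396119 = 31·109552 + 7
37: 3396119 = 37·91787

37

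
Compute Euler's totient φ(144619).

Factor: 144619 = 17 · 47 · 181.
φ(144619) = (17−1) · (47−1) · (181−1) = 16 · 46 · 180 = 132480.

132480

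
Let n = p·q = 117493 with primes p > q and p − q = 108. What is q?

293

Since p = q + 108, we have 117493 = q(q + 108), so q² + 108q − 117493 = 0.
Discriminant: 108² + 4·117493 = 11664 + 469972 = 481636; √481636 = 694.
q = (−108 + 694)/2 = 293, and p = q + 108 = 401.
Check: 293 · 401 = 117493.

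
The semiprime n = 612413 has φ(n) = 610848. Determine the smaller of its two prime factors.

757

φ(n) = (p−1)(q−1) = n − (p+q) + 1, so p + q = 612413 − 610848 + 1 = 1566.
p and q are the roots of t² − 1566t + 612413 = 0.
Discriminant: 1566² − 4·612413 = 2452356 − 2449652 = 2704; √2704 = 52.
q = (1566 − 52)/2 = 757, p = (1566 + 52)/2 = 809.
Check: 757 · 809 = 612413.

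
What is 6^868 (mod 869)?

840

6^1 ≡ 6 (mod 869)
6^2 ≡ 6^2 = 36 ≡ 36 (mod 869)
6^4 ≡ 36^2 = 1296 ≡ 427 (mod 869)
6^8 ≡ 427^2 = 182329 ≡ 708 (mod 869)
6^16 ≡ 708^2 = 501264 ≡ 720 (mod 869)
6^32 ≡ 720^2 = 518400 ≡ 476 (mod 869)
6^64 ≡ 476^2 = 226576 ≡ 636 (mod 869)
6^128 ≡ 636^2 = 404496 ≡ 411 (mod 869)
6^256 ≡ 411^2 = 168921 ≡ 335 (mod 869)
6^512 ≡ 335^2 = 112225 ≡ 124 (mod 869)
868 = 512 + 256 + 64 + 32 + 4 in binary powers of 2.
So 6^868 ≡ 124 · 335 · 636 · 476 · 427 ≡ 840 (mod 869).
Since 840 ≠ 1, base 6 is a Fermat witness: 869 is composite.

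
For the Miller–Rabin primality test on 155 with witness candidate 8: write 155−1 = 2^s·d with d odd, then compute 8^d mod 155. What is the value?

155 − 1 = 154 = 2^1 · 77, so d = 77.
8^1 ≡ 8 (mod 155)
8^2 ≡ 8^2 = 64 ≡ 64 (mod 155)
8^4 ≡ 64^2 = 4096 ≡ 66 (mod 155)
8^8 ≡ 66^2 = 4356 ≡ 16 (mod 155)
8^16 ≡ 16^2 = 256 ≡ 101 (mod 155)
8^32 ≡ 101^2 = 10201 ≡ 126 (mod 155)
8^64 ≡ 126^2 = 15876 ≡ 66 (mod 155)
77 = 64 + 8 + 4 + 1 in binary powers of 2.
So 8^77 ≡ 66 · 16 · 66 · 8 ≡ 33 (mod 155).
Squaring chain: 33; never reaches −1, so base 8 is a Miller–Rabin witness that 155 is composite.

33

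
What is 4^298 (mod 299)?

4^1 ≡ 4 (mod 299)
4^2 ≡ 4^2 = 16 ≡ 16 (mod 299)
4^4 ≡ 16^2 = 256 ≡ 256 (mod 299)
4^8 ≡ 256^2 = 65536 ≡ 55 (mod 299)
4^16 ≡ 55^2 = 3025 ≡ 35 (mod 299)
4^32 ≡ 35^2 = 1225 ≡ 29 (mod 299)
4^64 ≡ 29^2 = 841 ≡ 243 (mod 299)
4^128 ≡ 243^2 = 59049 ≡ 146 (mod 299)
4^256 ≡ 146^2 = 21316 ≡ 87 (mod 299)
298 = 256 + 32 + 8 + 2 in binary powers of 2.
So 4^298 ≡ 87 · 29 · 55 · 16 ≡ 165 (mod 299).
Since 165 ≠ 1, base 4 is a Fermat witness: 299 is composite.

165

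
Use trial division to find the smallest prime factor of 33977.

33977 is odd.
Digit sum 29, not divisible by 3.
Ends in 7: not divisible by 5.
7: 33977 = 7·4853 + 6
11: 33977 = 11·3088 + 9
13: 33977 = 13·2613 + 8
17: 33977 = 17·1998 + 11
19: 33977 = 19·1788 + 5
23: 33977 = 23·1477 + 6
29: 33977 = 29·1171 + 18
31: 33977 = 31·1096 + 1
37: 33977 = 37·918 + 11
41: 33977 = 41·828 + 29
43: 33977 = 43·790 + 7
47: 33977 = 47·722 + 43
53: 33977 = 53·641 + 4
59: 33977 = 59·575 + 52
61: 33977 = 61·557

61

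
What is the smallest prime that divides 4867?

31

4867 is odd.
Digit sum 25, not divisible by 3.
Ends in 7: not divisible by 5.
7: 4867 = 7·695 + 2
11: 4867 = 11·442 + 5
13: 4867 = 13·374 + 5
17: 4867 = 17·286 + 5
19: 4867 = 19·256 + 3
23: 4867 = 23·211 + 14
29: 4867 = 29·167 + 24
31: 4867 = 31·157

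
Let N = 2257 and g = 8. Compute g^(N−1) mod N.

1925

8^1 ≡ 8 (mod 2257)
8^2 ≡ 8^2 = 64 ≡ 64 (mod 2257)
8^4 ≡ 64^2 = 4096 ≡ 1839 (mod 2257)
8^8 ≡ 1839^2 = 3381921 ≡ 935 (mod 2257)
8^16 ≡ 935^2 = 874225 ≡ 766 (mod 2257)
8^32 ≡ 766^2 = 586756 ≡ 2193 (mod 2257)
8^64 ≡ 2193^2 = 4809249 ≡ 1839 (mod 2257)
8^128 ≡ 1839^2 = 3381921 ≡ 935 (mod 2257)
8^256 ≡ 935^2 = 874225 ≡ 766 (mod 2257)
8^512 ≡ 766^2 = 586756 ≡ 2193 (mod 2257)
8^1024 ≡ 2193^2 = 4809249 ≡ 1839 (mod 2257)
8^2048 ≡ 1839^2 = 3381921 ≡ 935 (mod 2257)
2256 = 2048 + 128 + 64 + 16 in binary powers of 2.
So 8^2256 ≡ 935 · 935 · 1839 · 766 ≡ 1925 (mod 2257).
Since 1925 ≠ 1, base 8 is a Fermat witness: 2257 is composite.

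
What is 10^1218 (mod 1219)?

876

10^1 ≡ 10 (mod 1219)
10^2 ≡ 10^2 = 100 ≡ 100 (mod 1219)
10^4 ≡ 100^2 = 10000 ≡ 248 (mod 1219)
10^8 ≡ 248^2 = 61504 ≡ 554 (mod 1219)
10^16 ≡ 554^2 = 306916 ≡ 947 (mod 1219)
10^32 ≡ 947^2 = 896809 ≡ 844 (mod 1219)
10^64 ≡ 844^2 = 712336 ≡ 440 (mod 1219)
10^128 ≡ 440^2 = 193600 ≡ 998 (mod 1219)
10^256 ≡ 998^2 = 996004 ≡ 81 (mod 1219)
10^512 ≡ 81^2 = 6561 ≡ 466 (mod 1219)
10^1024 ≡ 466^2 = 217156 ≡ 174 (mod 1219)
1218 = 1024 + 128 + 64 + 2 in binary powers of 2.
So 10^1218 ≡ 174 · 998 · 440 · 100 ≡ 876 (mod 1219).
Since 876 ≠ 1, base 10 is a Fermat witness: 1219 is composite.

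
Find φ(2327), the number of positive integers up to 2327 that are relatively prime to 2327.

2136

Factor: 2327 = 13 · 179.
φ(2327) = (13−1) · (179−1) = 12 · 178 = 2136.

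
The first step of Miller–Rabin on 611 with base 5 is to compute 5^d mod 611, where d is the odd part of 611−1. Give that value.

590

611 − 1 = 610 = 2^1 · 305, so d = 305.
5^1 ≡ 5 (mod 611)
5^2 ≡ 5^2 = 25 ≡ 25 (mod 611)
5^4 ≡ 25^2 = 625 ≡ 14 (mod 611)
5^8 ≡ 14^2 = 196 ≡ 196 (mod 611)
5^16 ≡ 196^2 = 38416 ≡ 534 (mod 611)
5^32 ≡ 534^2 = 285156 ≡ 430 (mod 611)
5^64 ≡ 430^2 = 184900 ≡ 378 (mod 611)
5^128 ≡ 378^2 = 142884 ≡ 521 (mod 611)
5^256 ≡ 521^2 = 271441 ≡ 157 (mod 611)
305 = 256 + 32 + 16 + 1 in binary powers of 2.
So 5^305 ≡ 157 · 430 · 534 · 5 ≡ 590 (mod 611).
Squaring chain: 590; never reaches −1, so base 5 is a Miller–Rabin witness that 611 is composite.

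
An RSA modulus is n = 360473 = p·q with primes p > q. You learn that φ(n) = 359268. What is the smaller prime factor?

φ(n) = (p−1)(q−1) = n − (p+q) + 1, so p + q = 360473 − 359268 + 1 = 1206.
p and q are the roots of t² − 1206t + 360473 = 0.
Discriminant: 1206² − 4·360473 = 1454436 − 1441892 = 12544; √12544 = 112.
q = (1206 − 112)/2 = 547, p = (1206 + 112)/2 = 659.
Check: 547 · 659 = 360473.

547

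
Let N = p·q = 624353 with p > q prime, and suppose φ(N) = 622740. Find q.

φ(n) = (p−1)(q−1) = n − (p+q) + 1, so p + q = 624353 − 622740 + 1 = 1614.
p and q are the roots of t² − 1614t + 624353 = 0.
Discriminant: 1614² − 4·624353 = 2604996 − 2497412 = 107584; √107584 = 328.
q = (1614 − 328)/2 = 643, p = (1614 + 328)/2 = 971.
Check: 643 · 971 = 624353.

643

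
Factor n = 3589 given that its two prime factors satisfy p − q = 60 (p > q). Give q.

37

Since p = q + 60, we have 3589 = q(q + 60), so q² + 60q − 3589 = 0.
Discriminant: 60² + 4·3589 = 3600 + 14356 = 17956; √17956 = 134.
q = (−60 + 134)/2 = 37, and p = q + 60 = 97.
Check: 37 · 97 = 3589.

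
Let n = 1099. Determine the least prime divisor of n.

7

1099 is odd.
Digit sum 19, not divisible by 3.
Ends in 9: not divisible by 5.
7: 1099 = 7·157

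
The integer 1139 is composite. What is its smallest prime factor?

1139 is odd.
Digit sum 14, not divisible by 3.
Ends in 9: not divisible by 5.
7: 1139 = 7·162 + 5
11: 1139 = 11·103 + 6
13: 1139 = 13·87 + 8
17: 1139 = 17·67

17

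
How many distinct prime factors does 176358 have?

6

176358 = 2 · 88179
88179 = 3 · 29393
29393 = 7 · 4199
4199 = 13 · 323
323 = 17 · 19
176358 = 2 · 3 · 7 · 13 · 17 · 19, which has 6 distinct prime factors.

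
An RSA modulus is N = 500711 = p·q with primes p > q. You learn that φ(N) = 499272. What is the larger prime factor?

φ(n) = (p−1)(q−1) = n − (p+q) + 1, so p + q = 500711 − 499272 + 1 = 1440.
p and q are the roots of t² − 1440t + 500711 = 0.
Discriminant: 1440² − 4·500711 = 2073600 − 2002844 = 70756; √70756 = 266.
q = (1440 − 266)/2 = 587, p = (1440 + 266)/2 = 853.
Check: 587 · 853 = 500711.

853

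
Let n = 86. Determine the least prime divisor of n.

2

86 is even: 2 divides it.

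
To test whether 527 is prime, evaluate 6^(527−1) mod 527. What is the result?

366

6^1 ≡ 6 (mod 527)
6^2 ≡ 6^2 = 36 ≡ 36 (mod 527)
6^4 ≡ 36^2 = 1296 ≡ 242 (mod 527)
6^8 ≡ 242^2 = 58564 ≡ 67 (mod 527)
6^16 ≡ 67^2 = 4489 ≡ 273 (mod 527)
6^32 ≡ 273^2 = 74529 ≡ 222 (mod 527)
6^64 ≡ 222^2 = 49284 ≡ 273 (mod 527)
6^128 ≡ 273^2 = 74529 ≡ 222 (mod 527)
6^256 ≡ 222^2 = 49284 ≡ 273 (mod 527)
6^512 ≡ 273^2 = 74529 ≡ 222 (mod 527)
526 = 512 + 8 + 4 + 2 in binary powers of 2.
So 6^526 ≡ 222 · 67 · 242 · 36 ≡ 366 (mod 527).
Since 366 ≠ 1, base 6 is a Fermat witness: 527 is composite.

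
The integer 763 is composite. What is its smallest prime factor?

763 is odd.
Digit sum 16, not divisible by 3.
Ends in 3: not divisible by 5.
7: 763 = 7·109

7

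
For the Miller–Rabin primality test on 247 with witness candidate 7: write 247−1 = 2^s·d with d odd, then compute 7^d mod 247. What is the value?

247 − 1 = 246 = 2^1 · 123, so d = 123.
7^1 ≡ 7 (mod 247)
7^2 ≡ 7^2 = 49 ≡ 49 (mod 247)
7^4 ≡ 49^2 = 2401 ≡ 178 (mod 247)
7^8 ≡ 178^2 = 31684 ≡ 68 (mod 247)
7^16 ≡ 68^2 = 4624 ≡ 178 (mod 247)
7^32 ≡ 178^2 = 31684 ≡ 68 (mod 247)
7^64 ≡ 68^2 = 4624 ≡ 178 (mod 247)
123 = 64 + 32 + 16 + 8 + 2 + 1 in binary powers of 2.
So 7^123 ≡ 178 · 68 · 178 · 68 · 49 · 7 ≡ 96 (mod 247).
Squaring chain: 96; never reaches −1, so base 7 is a Miller–Rabin witness that 247 is composite.

96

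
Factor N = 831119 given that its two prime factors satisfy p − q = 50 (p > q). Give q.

887

Since p = q + 50, we have 831119 = q(q + 50), so q² + 50q − 831119 = 0.
Discriminant: 50² + 4·831119 = 2500 + 3324476 = 3326976; √3326976 = 1824.
q = (−50 + 1824)/2 = 887, and p = q + 50 = 937.
Check: 887 · 937 = 831119.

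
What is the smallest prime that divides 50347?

50347 is odd.
Digit sum 19, not divisible by 3.
Ends in 7: not divisible by 5.
7: 50347 = 7·7192 + 3
11: 50347 = 11·4577

11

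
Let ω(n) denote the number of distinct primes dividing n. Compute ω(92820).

6

92820 = 2^2 · 23205
23205 = 3 · 7735
7735 = 5 · 1547
1547 = 7 · 221
221 = 13 · 17
92820 = 2^2 · 3 · 5 · 7 · 13 · 17, which has 6 distinct prime factors.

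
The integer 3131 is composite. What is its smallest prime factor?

3131 is odd.
Digit sum 8, not divisible by 3.
Ends in 1: not divisible by 5.
7: 3131 = 7·447 + 2
11: 3131 = 11·284 + 7
13: 3131 = 13·240 + 11
17: 3131 = 17·184 + 3
19: 3131 = 19·164 + 15
23: 3131 = 23·136 + 3
29: 3131 = 29·107 + 28
31: 3131 = 31·101

31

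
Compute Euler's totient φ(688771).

Factor: 688771 = 71 · 89 · 109.
φ(688771) = (71−1) · (89−1) · (109−1) = 70 · 88 · 108 = 665280.

665280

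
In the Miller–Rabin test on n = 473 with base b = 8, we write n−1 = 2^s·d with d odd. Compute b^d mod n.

473 − 1 = 472 = 2^3 · 59, so d = 59.
8^1 ≡ 8 (mod 473)
8^2 ≡ 8^2 = 64 ≡ 64 (mod 473)
8^4 ≡ 64^2 = 4096 ≡ 312 (mod 473)
8^8 ≡ 312^2 = 97344 ≡ 379 (mod 473)
8^16 ≡ 379^2 = 143641 ≡ 322 (mod 473)
8^32 ≡ 322^2 = 103684 ≡ 97 (mod 473)
59 = 32 + 16 + 8 + 2 + 1 in binary powers of 2.
So 8^59 ≡ 97 · 322 · 379 · 64 · 8 ≡ 469 (mod 473).
Squaring chain: 469 → 16 → 256; never reaches −1, so base 8 is a Miller–Rabin witness that 473 is composite.

469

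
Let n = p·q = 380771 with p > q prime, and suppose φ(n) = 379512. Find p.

φ(n) = (p−1)(q−1) = n − (p+q) + 1, so p + q = 380771 − 379512 + 1 = 1260.
p and q are the roots of t² − 1260t + 380771 = 0.
Discriminant: 1260² − 4·380771 = 1587600 − 1523084 = 64516; √64516 = 254.
q = (1260 − 254)/2 = 503, p = (1260 + 254)/2 = 757.
Check: 503 · 757 = 380771.

757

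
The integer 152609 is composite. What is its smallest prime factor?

152609 is odd.
Digit sum 23, not divisible by 3.
Ends in 9: not divisible by 5.
7: 152609 = 7·21801 + 2
11: 152609 = 11·13873 + 6
13: 152609 = 13·11739 + 2
17: 152609 = 17·8977

17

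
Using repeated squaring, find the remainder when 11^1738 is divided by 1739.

11^1 ≡ 11 (mod 1739)
11^2 ≡ 11^2 = 121 ≡ 121 (mod 1739)
11^4 ≡ 121^2 = 14641 ≡ 729 (mod 1739)
11^8 ≡ 729^2 = 531441 ≡ 1046 (mod 1739)
11^16 ≡ 1046^2 = 1094116 ≡ 285 (mod 1739)
11^32 ≡ 285^2 = 81225 ≡ 1231 (mod 1739)
11^64 ≡ 1231^2 = 1515361 ≡ 692 (mod 1739)
11^128 ≡ 692^2 = 478864 ≡ 639 (mod 1739)
11^256 ≡ 639^2 = 408321 ≡ 1395 (mod 1739)
11^512 ≡ 1395^2 = 1946025 ≡ 84 (mod 1739)
11^1024 ≡ 84^2 = 7056 ≡ 100 (mod 1739)
1738 = 1024 + 512 + 128 + 64 + 8 + 2 in binary powers of 2.
So 11^1738 ≡ 100 · 84 · 639 · 692 · 1046 · 121 ≡ 1062 (mod 1739).
Since 1062 ≠ 1, base 11 is a Fermat witness: 1739 is composite.

1062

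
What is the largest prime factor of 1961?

53

1961 = 37 · 53
53 is prime.
So 1961 = 37 · 53; the largest prime factor is 53.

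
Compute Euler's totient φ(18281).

Factor: 18281 = 101 · 181.
φ(18281) = (101−1) · (181−1) = 100 · 180 = 18000.

18000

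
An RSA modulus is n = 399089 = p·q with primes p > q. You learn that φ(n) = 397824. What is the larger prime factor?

φ(n) = (p−1)(q−1) = n − (p+q) + 1, so p + q = 399089 − 397824 + 1 = 1266.
p and q are the roots of t² − 1266t + 399089 = 0.
Discriminant: 1266² − 4·399089 = 1602756 − 1596356 = 6400; √6400 = 80.
q = (1266 − 80)/2 = 593, p = (1266 + 80)/2 = 673.
Check: 593 · 673 = 399089.

673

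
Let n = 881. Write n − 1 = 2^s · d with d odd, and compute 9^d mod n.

881 − 1 = 880 = 2^4 · 55, so d = 55.
9^1 ≡ 9 (mod 881)
9^2 ≡ 9^2 = 81 ≡ 81 (mod 881)
9^4 ≡ 81^2 = 6561 ≡ 394 (mod 881)
9^8 ≡ 394^2 = 155236 ≡ 180 (mod 881)
9^16 ≡ 180^2 = 32400 ≡ 684 (mod 881)
9^32 ≡ 684^2 = 467856 ≡ 45 (mod 881)
55 = 32 + 16 + 4 + 2 + 1 in binary powers of 2.
So 9^55 ≡ 45 · 684 · 394 · 81 · 9 ≡ 662 (mod 881).
Squaring chain: 662 → 387 → 880 → 1; reaches −1, so base 9 does not prove 881 composite.

662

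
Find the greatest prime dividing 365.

365 = 5 · 73
73 is prime.
So 365 = 5 · 73; the largest prime factor is 73.

73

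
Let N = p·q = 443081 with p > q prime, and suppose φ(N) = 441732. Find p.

787

φ(n) = (p−1)(q−1) = n − (p+q) + 1, so p + q = 443081 − 441732 + 1 = 1350.
p and q are the roots of t² − 1350t + 443081 = 0.
Discriminant: 1350² − 4·443081 = 1822500 − 1772324 = 50176; √50176 = 224.
q = (1350 − 224)/2 = 563, p = (1350 + 224)/2 = 787.
Check: 563 · 787 = 443081.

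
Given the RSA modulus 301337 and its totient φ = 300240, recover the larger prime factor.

φ(n) = (p−1)(q−1) = n − (p+q) + 1, so p + q = 301337 − 300240 + 1 = 1098.
p and q are the roots of t² − 1098t + 301337 = 0.
Discriminant: 1098² − 4·301337 = 1205604 − 1205348 = 256; √256 = 16.
q = (1098 − 16)/2 = 541, p = (1098 + 16)/2 = 557.
Check: 541 · 557 = 301337.

557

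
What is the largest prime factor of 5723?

97

5723 = 59 · 97
97 is prime.
So 5723 = 59 · 97; the largest prime factor is 97.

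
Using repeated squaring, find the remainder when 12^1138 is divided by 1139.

12^1 ≡ 12 (mod 1139)
12^2 ≡ 12^2 = 144 ≡ 144 (mod 1139)
12^4 ≡ 144^2 = 20736 ≡ 234 (mod 1139)
12^8 ≡ 234^2 = 54756 ≡ 84 (mod 1139)
12^16 ≡ 84^2 = 7056 ≡ 222 (mod 1139)
12^32 ≡ 222^2 = 49284 ≡ 307 (mod 1139)
12^64 ≡ 307^2 = 94249 ≡ 851 (mod 1139)
12^128 ≡ 851^2 = 724201 ≡ 936 (mod 1139)
12^256 ≡ 936^2 = 876096 ≡ 205 (mod 1139)
12^512 ≡ 205^2 = 42025 ≡ 1021 (mod 1139)
12^1024 ≡ 1021^2 = 1042441 ≡ 256 (mod 1139)
1138 = 1024 + 64 + 32 + 16 + 2 in binary powers of 2.
So 12^1138 ≡ 256 · 851 · 307 · 222 · 144 ≡ 892 (mod 1139).
Since 892 ≠ 1, base 12 is a Fermat witness: 1139 is composite.

892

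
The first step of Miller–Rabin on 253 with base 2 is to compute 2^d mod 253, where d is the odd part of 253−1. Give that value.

253 − 1 = 252 = 2^2 · 63, so d = 63.
2^1 ≡ 2 (mod 253)
2^2 ≡ 2^2 = 4 ≡ 4 (mod 253)
2^4 ≡ 4^2 = 16 ≡ 16 (mod 253)
2^8 ≡ 16^2 = 256 ≡ 3 (mod 253)
2^16 ≡ 3^2 = 9 ≡ 9 (mod 253)
2^32 ≡ 9^2 = 81 ≡ 81 (mod 253)
63 = 32 + 16 + 8 + 4 + 2 + 1 in binary powers of 2.
So 2^63 ≡ 81 · 9 · 3 · 16 · 4 · 2 ≡ 118 (mod 253).
Squaring chain: 118 → 9; never reaches −1, so base 2 is a Miller–Rabin witness that 253 is composite.

118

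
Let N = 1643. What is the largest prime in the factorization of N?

1643 = 31 · 53
53 is prime.
So 1643 = 31 · 53; the largest prime factor is 53.

53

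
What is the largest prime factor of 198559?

97

198559 = 23 · 8633
8633 = 89 · 97
97 is prime.
So 198559 = 23 · 89 · 97; the largest prime factor is 97.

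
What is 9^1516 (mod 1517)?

9^1 ≡ 9 (mod 1517)
9^2 ≡ 9^2 = 81 ≡ 81 (mod 1517)
9^4 ≡ 81^2 = 6561 ≡ 493 (mod 1517)
9^8 ≡ 493^2 = 243049 ≡ 329 (mod 1517)
9^16 ≡ 329^2 = 108241 ≡ 534 (mod 1517)
9^32 ≡ 534^2 = 285156 ≡ 1477 (mod 1517)
9^64 ≡ 1477^2 = 2181529 ≡ 83 (mod 1517)
9^128 ≡ 83^2 = 6889 ≡ 821 (mod 1517)
9^256 ≡ 821^2 = 674041 ≡ 493 (mod 1517)
9^512 ≡ 493^2 = 243049 ≡ 329 (mod 1517)
9^1024 ≡ 329^2 = 108241 ≡ 534 (mod 1517)
1516 = 1024 + 256 + 128 + 64 + 32 + 8 + 4 in binary powers of 2.
So 9^1516 ≡ 534 · 493 · 821 · 83 · 1477 · 329 · 493 ≡ 493 (mod 1517).
Since 493 ≠ 1, base 9 is a Fermat witness: 1517 is composite.

493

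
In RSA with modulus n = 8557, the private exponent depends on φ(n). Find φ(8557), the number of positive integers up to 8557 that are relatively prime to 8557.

Factor: 8557 = 43 · 199.
φ(8557) = (43−1) · (199−1) = 42 · 198 = 8316.

8316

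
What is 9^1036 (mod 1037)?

985

9^1 ≡ 9 (mod 1037)
9^2 ≡ 9^2 = 81 ≡ 81 (mod 1037)
9^4 ≡ 81^2 = 6561 ≡ 339 (mod 1037)
9^8 ≡ 339^2 = 114921 ≡ 851 (mod 1037)
9^16 ≡ 851^2 = 724201 ≡ 375 (mod 1037)
9^32 ≡ 375^2 = 140625 ≡ 630 (mod 1037)
9^64 ≡ 630^2 = 396900 ≡ 766 (mod 1037)
9^128 ≡ 766^2 = 586756 ≡ 851 (mod 1037)
9^256 ≡ 851^2 = 724201 ≡ 375 (mod 1037)
9^512 ≡ 375^2 = 140625 ≡ 630 (mod 1037)
9^1024 ≡ 630^2 = 396900 ≡ 766 (mod 1037)
1036 = 1024 + 8 + 4 in binary powers of 2.
So 9^1036 ≡ 766 · 851 · 339 ≡ 985 (mod 1037).
Since 985 ≠ 1, base 9 is a Fermat witness: 1037 is composite.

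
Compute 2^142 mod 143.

2^1 ≡ 2 (mod 143)
2^2 ≡ 2^2 = 4 ≡ 4 (mod 143)
2^4 ≡ 4^2 = 16 ≡ 16 (mod 143)
2^8 ≡ 16^2 = 256 ≡ 113 (mod 143)
2^16 ≡ 113^2 = 12769 ≡ 42 (mod 143)
2^32 ≡ 42^2 = 1764 ≡ 48 (mod 143)
2^64 ≡ 48^2 = 2304 ≡ 16 (mod 143)
2^128 ≡ 16^2 = 256 ≡ 113 (mod 143)
142 = 128 + 8 + 4 + 2 in binary powers of 2.
So 2^142 ≡ 113 · 113 · 16 · 4 ≡ 114 (mod 143).
Since 114 ≠ 1, base 2 is a Fermat witness: 143 is composite.

114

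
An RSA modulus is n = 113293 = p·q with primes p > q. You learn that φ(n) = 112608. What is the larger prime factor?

409

φ(n) = (p−1)(q−1) = n − (p+q) + 1, so p + q = 113293 − 112608 + 1 = 686.
p and q are the roots of t² − 686t + 113293 = 0.
Discriminant: 686² − 4·113293 = 470596 − 453172 = 17424; √17424 = 132.
q = (686 − 132)/2 = 277, p = (686 + 132)/2 = 409.
Check: 277 · 409 = 113293.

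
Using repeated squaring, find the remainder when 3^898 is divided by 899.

38

3^1 ≡ 3 (mod 899)
3^2 ≡ 3^2 = 9 ≡ 9 (mod 899)
3^4 ≡ 9^2 = 81 ≡ 81 (mod 899)
3^8 ≡ 81^2 = 6561 ≡ 268 (mod 899)
3^16 ≡ 268^2 = 71824 ≡ 803 (mod 899)
3^32 ≡ 803^2 = 644809 ≡ 226 (mod 899)
3^64 ≡ 226^2 = 51076 ≡ 732 (mod 899)
3^128 ≡ 732^2 = 535824 ≡ 20 (mod 899)
3^256 ≡ 20^2 = 400 ≡ 400 (mod 899)
3^512 ≡ 400^2 = 160000 ≡ 877 (mod 899)
898 = 512 + 256 + 128 + 2 in binary powers of 2.
So 3^898 ≡ 877 · 400 · 20 · 9 ≡ 38 (mod 899).
Since 38 ≠ 1, base 3 is a Fermat witness: 899 is composite.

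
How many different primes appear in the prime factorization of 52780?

52780 = 2^2 · 13195
13195 = 5 · 2639
2639 = 7 · 377
377 = 13 · 29
52780 = 2^2 · 5 · 7 · 13 · 29, which has 5 distinct prime factors.

5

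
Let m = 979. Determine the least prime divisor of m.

11

979 is odd.
Digit sum 25, not divisible by 3.
Ends in 9: not divisible by 5.
7: 979 = 7·139 + 6
11: 979 = 11·89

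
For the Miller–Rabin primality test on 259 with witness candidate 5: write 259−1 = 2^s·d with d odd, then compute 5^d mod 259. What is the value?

97

259 − 1 = 258 = 2^1 · 129, so d = 129.
5^1 ≡ 5 (mod 259)
5^2 ≡ 5^2 = 25 ≡ 25 (mod 259)
5^4 ≡ 25^2 = 625 ≡ 107 (mod 259)
5^8 ≡ 107^2 = 11449 ≡ 53 (mod 259)
5^16 ≡ 53^2 = 2809 ≡ 219 (mod 259)
5^32 ≡ 219^2 = 47961 ≡ 46 (mod 259)
5^64 ≡ 46^2 = 2116 ≡ 44 (mod 259)
5^128 ≡ 44^2 = 1936 ≡ 123 (mod 259)
129 = 128 + 1 in binary powers of 2.
So 5^129 ≡ 123 · 5 ≡ 97 (mod 259).
Squaring chain: 97; never reaches −1, so base 5 is a Miller–Rabin witness that 259 is composite.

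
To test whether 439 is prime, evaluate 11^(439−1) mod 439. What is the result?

1

11^1 ≡ 11 (mod 439)
11^2 ≡ 11^2 = 121 ≡ 121 (mod 439)
11^4 ≡ 121^2 = 14641 ≡ 154 (mod 439)
11^8 ≡ 154^2 = 23716 ≡ 10 (mod 439)
11^16 ≡ 10^2 = 100 ≡ 100 (mod 439)
11^32 ≡ 100^2 = 10000 ≡ 342 (mod 439)
11^64 ≡ 342^2 = 116964 ≡ 190 (mod 439)
11^128 ≡ 190^2 = 36100 ≡ 102 (mod 439)
11^256 ≡ 102^2 = 10404 ≡ 307 (mod 439)
438 = 256 + 128 + 32 + 16 + 4 + 2 in binary powers of 2.
So 11^438 ≡ 307 · 102 · 342 · 100 · 154 · 121 ≡ 1 (mod 439).
Since the result is 1, base 11 gives no evidence that 439 is composite.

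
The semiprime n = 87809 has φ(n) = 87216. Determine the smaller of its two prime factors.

277

φ(n) = (p−1)(q−1) = n − (p+q) + 1, so p + q = 87809 − 87216 + 1 = 594.
p and q are the roots of t² − 594t + 87809 = 0.
Discriminant: 594² − 4·87809 = 352836 − 351236 = 1600; √1600 = 40.
q = (594 − 40)/2 = 277, p = (594 + 40)/2 = 317.
Check: 277 · 317 = 87809.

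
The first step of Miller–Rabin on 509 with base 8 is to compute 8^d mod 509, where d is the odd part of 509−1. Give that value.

509 − 1 = 508 = 2^2 · 127, so d = 127.
8^1 ≡ 8 (mod 509)
8^2 ≡ 8^2 = 64 ≡ 64 (mod 509)
8^4 ≡ 64^2 = 4096 ≡ 24 (mod 509)
8^8 ≡ 24^2 = 576 ≡ 67 (mod 509)
8^16 ≡ 67^2 = 4489 ≡ 417 (mod 509)
8^32 ≡ 417^2 = 173889 ≡ 320 (mod 509)
8^64 ≡ 320^2 = 102400 ≡ 91 (mod 509)
127 = 64 + 32 + 16 + 8 + 4 + 2 + 1 in binary powers of 2.
So 8^127 ≡ 91 · 320 · 417 · 67 · 24 · 64 · 8 ≡ 208 (mod 509).
Squaring chain: 208 → 508; reaches −1, so base 8 does not prove 509 composite.

208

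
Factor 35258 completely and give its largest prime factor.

61

35258 = 2 · 17629
17629 = 17 · 1037
1037 = 17 · 61
61 is prime.
So 35258 = 2 · 17^2 · 61; the largest prime factor is 61.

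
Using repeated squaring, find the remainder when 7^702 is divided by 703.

7^1 ≡ 7 (mod 703)
7^2 ≡ 7^2 = 49 ≡ 49 (mod 703)
7^4 ≡ 49^2 = 2401 ≡ 292 (mod 703)
7^8 ≡ 292^2 = 85264 ≡ 201 (mod 703)
7^16 ≡ 201^2 = 40401 ≡ 330 (mod 703)
7^32 ≡ 330^2 = 108900 ≡ 638 (mod 703)
7^64 ≡ 638^2 = 407044 ≡ 7 (mod 703)
7^128 ≡ 7^2 = 49 ≡ 49 (mod 703)
7^256 ≡ 49^2 = 2401 ≡ 292 (mod 703)
7^512 ≡ 292^2 = 85264 ≡ 201 (mod 703)
702 = 512 + 128 + 32 + 16 + 8 + 4 + 2 in binary powers of 2.
So 7^702 ≡ 201 · 49 · 638 · 330 · 201 · 292 · 49 ≡ 1 (mod 703).
Since the result is 1, base 7 gives no evidence that 703 is composite.

1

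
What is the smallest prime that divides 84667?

84667 is odd.
Digit sum 31, not divisible by 3.
Ends in 7: not divisible by 5.
7: 84667 = 7·12095 + 2
11: 84667 = 11·7697

11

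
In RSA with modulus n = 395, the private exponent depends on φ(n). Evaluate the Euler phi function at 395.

Factor: 395 = 5 · 79.
φ(395) = (5−1) · (79−1) = 4 · 78 = 312.

312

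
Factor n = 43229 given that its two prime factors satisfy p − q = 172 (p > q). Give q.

Since p = q + 172, we have 43229 = q(q + 172), so q² + 172q − 43229 = 0.
Discriminant: 172² + 4·43229 = 29584 + 172916 = 202500; √202500 = 450.
q = (−172 + 450)/2 = 139, and p = q + 172 = 311.
Check: 139 · 311 = 43229.

139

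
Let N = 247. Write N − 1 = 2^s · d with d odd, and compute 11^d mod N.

247 − 1 = 246 = 2^1 · 123, so d = 123.
11^1 ≡ 11 (mod 247)
11^2 ≡ 11^2 = 121 ≡ 121 (mod 247)
11^4 ≡ 121^2 = 14641 ≡ 68 (mod 247)
11^8 ≡ 68^2 = 4624 ≡ 178 (mod 247)
11^16 ≡ 178^2 = 31684 ≡ 68 (mod 247)
11^32 ≡ 68^2 = 4624 ≡ 178 (mod 247)
11^64 ≡ 178^2 = 31684 ≡ 68 (mod 247)
123 = 64 + 32 + 16 + 8 + 2 + 1 in binary powers of 2.
So 11^123 ≡ 68 · 178 · 68 · 178 · 121 · 11 ≡ 96 (mod 247).
Squaring chain: 96; never reaches −1, so base 11 is a Miller–Rabin witness that 247 is composite.

96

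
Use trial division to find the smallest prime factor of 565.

565 is odd.
Digit sum 16, not divisible by 3.
Ends in 5: divisible by 5.

5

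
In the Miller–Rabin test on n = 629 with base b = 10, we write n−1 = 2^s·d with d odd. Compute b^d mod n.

629 − 1 = 628 = 2^2 · 157, so d = 157.
10^1 ≡ 10 (mod 629)
10^2 ≡ 10^2 = 100 ≡ 100 (mod 629)
10^4 ≡ 100^2 = 10000 ≡ 565 (mod 629)
10^8 ≡ 565^2 = 319225 ≡ 322 (mod 629)
10^16 ≡ 322^2 = 103684 ≡ 528 (mod 629)
10^32 ≡ 528^2 = 278784 ≡ 137 (mod 629)
10^64 ≡ 137^2 = 18769 ≡ 528 (mod 629)
10^128 ≡ 528^2 = 278784 ≡ 137 (mod 629)
157 = 128 + 16 + 8 + 4 + 1 in binary powers of 2.
So 10^157 ≡ 137 · 528 · 322 · 565 · 10 ≡ 232 (mod 629).
Squaring chain: 232 → 359; never reaches −1, so base 10 is a Miller–Rabin witness that 629 is composite.

232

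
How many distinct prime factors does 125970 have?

6

125970 = 2 · 62985
62985 = 3 · 20995
20995 = 5 · 4199
4199 = 13 · 323
323 = 17 · 19
125970 = 2 · 3 · 5 · 13 · 17 · 19, which has 6 distinct prime factors.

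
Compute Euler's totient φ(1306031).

1267200

Factor: 1306031 = 67 · 101 · 193.
φ(1306031) = (67−1) · (101−1) · (193−1) = 66 · 100 · 192 = 1267200.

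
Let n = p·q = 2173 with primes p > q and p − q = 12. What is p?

Since p = q + 12, we have 2173 = q(q + 12), so q² + 12q − 2173 = 0.
Discriminant: 12² + 4·2173 = 144 + 8692 = 8836; √8836 = 94.
q = (−12 + 94)/2 = 41, and p = q + 12 = 53.
Check: 41 · 53 = 2173.

53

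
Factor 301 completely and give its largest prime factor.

301 = 7 · 43
43 is prime.
So 301 = 7 · 43; the largest prime factor is 43.

43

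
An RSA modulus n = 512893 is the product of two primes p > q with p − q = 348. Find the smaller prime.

Since p = q + 348, we have 512893 = q(q + 348), so q² + 348q − 512893 = 0.
Discriminant: 348² + 4·512893 = 121104 + 2051572 = 2172676; √2172676 = 1474.
q = (−348 + 1474)/2 = 563, and p = q + 348 = 911.
Check: 563 · 911 = 512893.

563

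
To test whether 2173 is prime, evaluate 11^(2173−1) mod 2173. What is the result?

11^1 ≡ 11 (mod 2173)
11^2 ≡ 11^2 = 121 ≡ 121 (mod 2173)
11^4 ≡ 121^2 = 14641 ≡ 1603 (mod 2173)
11^8 ≡ 1603^2 = 2569609 ≡ 1123 (mod 2173)
11^16 ≡ 1123^2 = 1261129 ≡ 789 (mod 2173)
11^32 ≡ 789^2 = 622521 ≡ 1043 (mod 2173)
11^64 ≡ 1043^2 = 1087849 ≡ 1349 (mod 2173)
11^128 ≡ 1349^2 = 1819801 ≡ 1000 (mod 2173)
11^256 ≡ 1000^2 = 1000000 ≡ 420 (mod 2173)
11^512 ≡ 420^2 = 176400 ≡ 387 (mod 2173)
11^1024 ≡ 387^2 = 149769 ≡ 2005 (mod 2173)
11^2048 ≡ 2005^2 = 4020025 ≡ 2148 (mod 2173)
2172 = 2048 + 64 + 32 + 16 + 8 + 4 in binary powers of 2.
So 11^2172 ≡ 2148 · 1349 · 1043 · 789 · 1123 · 1603 ≡ 1950 (mod 2173).
Since 1950 ≠ 1, base 11 is a Fermat witness: 2173 is composite.

1950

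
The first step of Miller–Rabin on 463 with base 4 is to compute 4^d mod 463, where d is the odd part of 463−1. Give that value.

463 − 1 = 462 = 2^1 · 231, so d = 231.
4^1 ≡ 4 (mod 463)
4^2 ≡ 4^2 = 16 ≡ 16 (mod 463)
4^4 ≡ 16^2 = 256 ≡ 256 (mod 463)
4^8 ≡ 256^2 = 65536 ≡ 253 (mod 463)
4^16 ≡ 253^2 = 64009 ≡ 115 (mod 463)
4^32 ≡ 115^2 = 13225 ≡ 261 (mod 463)
4^64 ≡ 261^2 = 68121 ≡ 60 (mod 463)
4^128 ≡ 60^2 = 3600 ≡ 359 (mod 463)
231 = 128 + 64 + 32 + 4 + 2 + 1 in binary powers of 2.
So 4^231 ≡ 359 · 60 · 261 · 256 · 16 · 4 ≡ 1 (mod 463).
Since 4^d ≡ 1 (mod 463), base 4 does not prove 463 composite.

1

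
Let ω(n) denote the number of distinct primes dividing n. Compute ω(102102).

6

102102 = 2 · 51051
51051 = 3 · 17017
17017 = 7 · 2431
2431 = 11 · 221
221 = 13 · 17
102102 = 2 · 3 · 7 · 11 · 13 · 17, which has 6 distinct prime factors.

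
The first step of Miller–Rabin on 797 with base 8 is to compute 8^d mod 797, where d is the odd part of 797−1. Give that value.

797 − 1 = 796 = 2^2 · 199, so d = 199.
8^1 ≡ 8 (mod 797)
8^2 ≡ 8^2 = 64 ≡ 64 (mod 797)
8^4 ≡ 64^2 = 4096 ≡ 111 (mod 797)
8^8 ≡ 111^2 = 12321 ≡ 366 (mod 797)
8^16 ≡ 366^2 = 133956 ≡ 60 (mod 797)
8^32 ≡ 60^2 = 3600 ≡ 412 (mod 797)
8^64 ≡ 412^2 = 169744 ≡ 780 (mod 797)
8^128 ≡ 780^2 = 608400 ≡ 289 (mod 797)
199 = 128 + 64 + 4 + 2 + 1 in binary powers of 2.
So 8^199 ≡ 289 · 780 · 111 · 64 · 8 ≡ 582 (mod 797).
Squaring chain: 582 → 796; reaches −1, so base 8 does not prove 797 composite.

582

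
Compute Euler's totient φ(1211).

1032

Factor: 1211 = 7 · 173.
φ(1211) = (7−1) · (173−1) = 6 · 172 = 1032.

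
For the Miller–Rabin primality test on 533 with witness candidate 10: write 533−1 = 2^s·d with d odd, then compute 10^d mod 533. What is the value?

533 − 1 = 532 = 2^2 · 133, so d = 133.
10^1 ≡ 10 (mod 533)
10^2 ≡ 10^2 = 100 ≡ 100 (mod 533)
10^4 ≡ 100^2 = 10000 ≡ 406 (mod 533)
10^8 ≡ 406^2 = 164836 ≡ 139 (mod 533)
10^16 ≡ 139^2 = 19321 ≡ 133 (mod 533)
10^32 ≡ 133^2 = 17689 ≡ 100 (mod 533)
10^64 ≡ 100^2 = 10000 ≡ 406 (mod 533)
10^128 ≡ 406^2 = 164836 ≡ 139 (mod 533)
133 = 128 + 4 + 1 in binary powers of 2.
So 10^133 ≡ 139 · 406 · 10 ≡ 426 (mod 533).
Squaring chain: 426 → 256; never reaches −1, so base 10 is a Miller–Rabin witness that 533 is composite.

426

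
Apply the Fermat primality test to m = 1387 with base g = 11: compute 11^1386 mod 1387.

1141

11^1 ≡ 11 (mod 1387)
11^2 ≡ 11^2 = 121 ≡ 121 (mod 1387)
11^4 ≡ 121^2 = 14641 ≡ 771 (mod 1387)
11^8 ≡ 771^2 = 594441 ≡ 805 (mod 1387)
11^16 ≡ 805^2 = 648025 ≡ 296 (mod 1387)
11^32 ≡ 296^2 = 87616 ≡ 235 (mod 1387)
11^64 ≡ 235^2 = 55225 ≡ 1132 (mod 1387)
11^128 ≡ 1132^2 = 1281424 ≡ 1223 (mod 1387)
11^256 ≡ 1223^2 = 1495729 ≡ 543 (mod 1387)
11^512 ≡ 543^2 = 294849 ≡ 805 (mod 1387)
11^1024 ≡ 805^2 = 648025 ≡ 296 (mod 1387)
1386 = 1024 + 256 + 64 + 32 + 8 + 2 in binary powers of 2.
So 11^1386 ≡ 296 · 543 · 1132 · 235 · 805 · 121 ≡ 1141 (mod 1387).
Since 1141 ≠ 1, base 11 is a Fermat witness: 1387 is composite.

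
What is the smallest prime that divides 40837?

97

40837 is odd.
Digit sum 22, not divisible by 3.
Ends in 7: not divisible by 5.
7: 40837 = 7·5833 + 6
11: 40837 = 11·3712 + 5
13: 40837 = 13·3141 + 4
17: 40837 = 17·2402 + 3
19: 40837 = 19·2149 + 6
23: 40837 = 23·1775 + 12
29: 40837 = 29·1408 + 5
31: 40837 = 31·1317 + 10
37: 40837 = 37·1103 + 26
41: 40837 = 41·996 + 1
43: 40837 = 43·949 + 30
47: 40837 = 47·868 + 41
53: 40837 = 53·770 + 27
59: 40837 = 59·692 + 9
61: 40837 = 61·669 + 28
67: 40837 = 67·609 + 34
71: 40837 = 71·575 + 12
73: 40837 = 73·559 + 30
79: 40837 = 79·516 + 73
83: 40837 = 83·492 + 1
89: 40837 = 89·458 + 75
97: 40837 = 97·421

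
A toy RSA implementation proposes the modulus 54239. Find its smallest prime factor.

54239 is odd.
Digit sum 23, not divisible by 3.
Ends in 9: not divisible by 5.
7: 54239 = 7·7748 + 3
11: 54239 = 11·4930 + 9
13: 54239 = 13·4172 + 3
17: 54239 = 17·3190 + 9
19: 54239 = 19·2854 + 13
23: 54239 = 23·2358 + 5
29: 54239 = 29·1870 + 9
31: 54239 = 31·1749 + 20
37: 54239 = 37·1465 + 34
41: 54239 = 41·1322 + 37
43: 54239 = 43·1261 + 16
47: 54239 = 47·1154 + 1
53: 54239 = 53·1023 + 20
59: 54239 = 59·919 + 18
61: 54239 = 61·889 + 10
67: 54239 = 67·809 + 36
71: 54239 = 71·763 + 66
73: 54239 = 73·743

73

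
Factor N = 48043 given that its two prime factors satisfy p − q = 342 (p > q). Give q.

107

Since p = q + 342, we have 48043 = q(q + 342), so q² + 342q − 48043 = 0.
Discriminant: 342² + 4·48043 = 116964 + 192172 = 309136; √309136 = 556.
q = (−342 + 556)/2 = 107, and p = q + 342 = 449.
Check: 107 · 449 = 48043.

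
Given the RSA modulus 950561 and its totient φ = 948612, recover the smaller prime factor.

967

φ(n) = (p−1)(q−1) = n − (p+q) + 1, so p + q = 950561 − 948612 + 1 = 1950.
p and q are the roots of t² − 1950t + 950561 = 0.
Discriminant: 1950² − 4·950561 = 3802500 − 3802244 = 256; √256 = 16.
q = (1950 − 16)/2 = 967, p = (1950 + 16)/2 = 983.
Check: 967 · 983 = 950561.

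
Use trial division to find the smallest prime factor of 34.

34 is even: 2 divides it.

2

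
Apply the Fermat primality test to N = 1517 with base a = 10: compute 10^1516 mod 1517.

10^1 ≡ 10 (mod 1517)
10^2 ≡ 10^2 = 100 ≡ 100 (mod 1517)
10^4 ≡ 100^2 = 10000 ≡ 898 (mod 1517)
10^8 ≡ 898^2 = 806404 ≡ 877 (mod 1517)
10^16 ≡ 877^2 = 769129 ≡ 10 (mod 1517)
10^32 ≡ 10^2 = 100 ≡ 100 (mod 1517)
10^64 ≡ 100^2 = 10000 ≡ 898 (mod 1517)
10^128 ≡ 898^2 = 806404 ≡ 877 (mod 1517)
10^256 ≡ 877^2 = 769129 ≡ 10 (mod 1517)
10^512 ≡ 10^2 = 100 ≡ 100 (mod 1517)
10^1024 ≡ 100^2 = 10000 ≡ 898 (mod 1517)
1516 = 1024 + 256 + 128 + 64 + 32 + 8 + 4 in binary powers of 2.
So 10^1516 ≡ 898 · 10 · 877 · 898 · 100 · 877 · 898 ≡ 10 (mod 1517).
Since 10 ≠ 1, base 10 is a Fermat witness: 1517 is composite.

10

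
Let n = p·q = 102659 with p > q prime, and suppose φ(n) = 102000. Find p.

409

φ(n) = (p−1)(q−1) = n − (p+q) + 1, so p + q = 102659 − 102000 + 1 = 660.
p and q are the roots of t² − 660t + 102659 = 0.
Discriminant: 660² − 4·102659 = 435600 − 410636 = 24964; √24964 = 158.
q = (660 − 158)/2 = 251, p = (660 + 158)/2 = 409.
Check: 251 · 409 = 102659.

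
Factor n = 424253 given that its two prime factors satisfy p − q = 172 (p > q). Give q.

571

Since p = q + 172, we have 424253 = q(q + 172), so q² + 172q − 424253 = 0.
Discriminant: 172² + 4·424253 = 29584 + 1697012 = 1726596; √1726596 = 1314.
q = (−172 + 1314)/2 = 571, and p = q + 172 = 743.
Check: 571 · 743 = 424253.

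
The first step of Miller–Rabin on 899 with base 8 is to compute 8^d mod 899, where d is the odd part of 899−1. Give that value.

66

899 − 1 = 898 = 2^1 · 449, so d = 449.
8^1 ≡ 8 (mod 899)
8^2 ≡ 8^2 = 64 ≡ 64 (mod 899)
8^4 ≡ 64^2 = 4096 ≡ 500 (mod 899)
8^8 ≡ 500^2 = 250000 ≡ 78 (mod 899)
8^16 ≡ 78^2 = 6084 ≡ 690 (mod 899)
8^32 ≡ 690^2 = 476100 ≡ 529 (mod 899)
8^64 ≡ 529^2 = 279841 ≡ 252 (mod 899)
8^128 ≡ 252^2 = 63504 ≡ 574 (mod 899)
8^256 ≡ 574^2 = 329476 ≡ 442 (mod 899)
449 = 256 + 128 + 64 + 1 in binary powers of 2.
So 8^449 ≡ 442 · 574 · 252 · 8 ≡ 66 (mod 899).
Squaring chain: 66; never reaches −1, so base 8 is a Miller–Rabin witness that 899 is composite.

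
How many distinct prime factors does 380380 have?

380380 = 2^2 · 95095
95095 = 5 · 19019
19019 = 7 · 2717
2717 = 11 · 247
247 = 13 · 19
380380 = 2^2 · 5 · 7 · 11 · 13 · 19, which has 6 distinct prime factors.

6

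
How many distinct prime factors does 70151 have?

3

70151 = 29 · 2419
2419 = 41 · 59
70151 = 29 · 41 · 59, which has 3 distinct prime factors.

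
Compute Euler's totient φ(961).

Factor: 961 = 31^2.
φ(961) = 31^1·(31−1) = 930.

930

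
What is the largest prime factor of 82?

41

82 = 2 · 41
41 is prime.
So 82 = 2 · 41; the largest prime factor is 41.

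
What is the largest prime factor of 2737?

2737 = 7 · 391
391 = 17 · 23
23 is prime.
So 2737 = 7 · 17 · 23; the largest prime factor is 23.

23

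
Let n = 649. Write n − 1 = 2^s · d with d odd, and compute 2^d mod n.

649 − 1 = 648 = 2^3 · 81, so d = 81.
2^1 ≡ 2 (mod 649)
2^2 ≡ 2^2 = 4 ≡ 4 (mod 649)
2^4 ≡ 4^2 = 16 ≡ 16 (mod 649)
2^8 ≡ 16^2 = 256 ≡ 256 (mod 649)
2^16 ≡ 256^2 = 65536 ≡ 636 (mod 649)
2^32 ≡ 636^2 = 404496 ≡ 169 (mod 649)
2^64 ≡ 169^2 = 28561 ≡ 5 (mod 649)
81 = 64 + 16 + 1 in binary powers of 2.
So 2^81 ≡ 5 · 636 · 2 ≡ 519 (mod 649).
Squaring chain: 519 → 26 → 27; never reaches −1, so base 2 is a Miller–Rabin witness that 649 is composite.

519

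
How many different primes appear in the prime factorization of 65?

2

65 = 5 · 13
65 = 5 · 13, which has 2 distinct prime factors.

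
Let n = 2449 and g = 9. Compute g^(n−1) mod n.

1721

9^1 ≡ 9 (mod 2449)
9^2 ≡ 9^2 = 81 ≡ 81 (mod 2449)
9^4 ≡ 81^2 = 6561 ≡ 1663 (mod 2449)
9^8 ≡ 1663^2 = 2765569 ≡ 648 (mod 2449)
9^16 ≡ 648^2 = 419904 ≡ 1125 (mod 2449)
9^32 ≡ 1125^2 = 1265625 ≡ 1941 (mod 2449)
9^64 ≡ 1941^2 = 3767481 ≡ 919 (mod 2449)
9^128 ≡ 919^2 = 844561 ≡ 2105 (mod 2449)
9^256 ≡ 2105^2 = 4431025 ≡ 784 (mod 2449)
9^512 ≡ 784^2 = 614656 ≡ 2406 (mod 2449)
9^1024 ≡ 2406^2 = 5788836 ≡ 1849 (mod 2449)
9^2048 ≡ 1849^2 = 3418801 ≡ 2446 (mod 2449)
2448 = 2048 + 256 + 128 + 16 in binary powers of 2.
So 9^2448 ≡ 2446 · 784 · 2105 · 1125 ≡ 1721 (mod 2449).
Since 1721 ≠ 1, base 9 is a Fermat witness: 2449 is composite.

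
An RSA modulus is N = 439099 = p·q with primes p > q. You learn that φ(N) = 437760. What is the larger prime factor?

φ(n) = (p−1)(q−1) = n − (p+q) + 1, so p + q = 439099 − 437760 + 1 = 1340.
p and q are the roots of t² − 1340t + 439099 = 0.
Discriminant: 1340² − 4·439099 = 1795600 − 1756396 = 39204; √39204 = 198.
q = (1340 − 198)/2 = 571, p = (1340 + 198)/2 = 769.
Check: 571 · 769 = 439099.

769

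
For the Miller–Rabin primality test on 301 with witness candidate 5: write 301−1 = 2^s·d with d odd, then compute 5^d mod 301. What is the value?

174

301 − 1 = 300 = 2^2 · 75, so d = 75.
5^1 ≡ 5 (mod 301)
5^2 ≡ 5^2 = 25 ≡ 25 (mod 301)
5^4 ≡ 25^2 = 625 ≡ 23 (mod 301)
5^8 ≡ 23^2 = 529 ≡ 228 (mod 301)
5^16 ≡ 228^2 = 51984 ≡ 212 (mod 301)
5^32 ≡ 212^2 = 44944 ≡ 95 (mod 301)
5^64 ≡ 95^2 = 9025 ≡ 296 (mod 301)
75 = 64 + 8 + 2 + 1 in binary powers of 2.
So 5^75 ≡ 296 · 228 · 25 · 5 ≡ 174 (mod 301).
Squaring chain: 174 → 176; never reaches −1, so base 5 is a Miller–Rabin witness that 301 is composite.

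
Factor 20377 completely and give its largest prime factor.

20377 = 7 · 2911
2911 = 41 · 71
71 is prime.
So 20377 = 7 · 41 · 71; the largest prime factor is 71.

71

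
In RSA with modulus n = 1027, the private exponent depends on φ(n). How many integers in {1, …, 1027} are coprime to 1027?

936

Factor: 1027 = 13 · 79.
φ(1027) = (13−1) · (79−1) = 12 · 78 = 936.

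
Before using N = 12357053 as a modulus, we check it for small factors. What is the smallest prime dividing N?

71

12357053 is odd.
Digit sum 26, not divisible by 3.
Ends in 3: not divisible by 5.
7: 12357053 = 7·1765293 + 2
11: 12357053 = 11·1123368 + 5
13: 12357053 = 13·950542 + 7
17: 12357053 = 17·726885 + 8
19: 12357053 = 19·650371 + 4
23: 12357053 = 23·537263 + 4
29: 12357053 = 29·426105 + 8
31: 12357053 = 31·398614 + 19
37: 12357053 = 37·333974 + 15
41: 12357053 = 41·301391 + 22
43: 12357053 = 43·287373 + 14
47: 12357053 = 47·262916 + 1
53: 12357053 = 53·233151 + 50
59: 12357053 = 59·209441 + 34
61: 12357053 = 61·202574 + 39
67: 12357053 = 67·184433 + 42
71: 12357053 = 71·174043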